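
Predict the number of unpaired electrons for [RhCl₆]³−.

Ligand charges: each chloride is −1. With an overall charge of −3 the rhodium centre must be in the +3 oxidation state.
Rhodium is a group-9 element; Rh(III) is therefore d⁶.
The spin state decides the count: a 4d ion has a large Δₒ and is invariably low-spin.
An octahedral low-spin d⁶ ion is t₂g⁶e_g⁰, giving 0 unpaired electrons.

0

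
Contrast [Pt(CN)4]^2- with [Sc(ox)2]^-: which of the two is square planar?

For [Pt(CN)4]^2-: Summing ligand charges against the −2 overall charge gives an oxidation state of +2 for platinum. Pt sits in group 10, so the d-electron count is 10 − 2 = 8. A 5d d⁸ ion has a large crystal-field splitting; square planar leaves the high-energy d_{x²−y²} orbital empty and maximises CFSE. → square planar.
For [Sc(ox)2]^-: Ligand charges: each oxalate is −2. With an overall charge of −1 the scandium centre must be in the +3 oxidation state. Group 3 minus oxidation state 3 gives a d⁰ configuration. A d⁰ ion has no crystal-field stabilisation preference between square planar and tetrahedral, so four ligands adopt the sterically favoured tetrahedral geometry. → tetrahedral.

[Pt(CN)4]^2-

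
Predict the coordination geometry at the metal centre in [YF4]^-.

Summing ligand charges against the −1 overall charge gives an oxidation state of +3 for yttrium.
Yttrium is a group-3 element; Y(III) is therefore d⁰.
With 4 monodentate ligands the coordination number is 4.
A d⁰ ion has no crystal-field stabilisation preference between square planar and tetrahedral, so four ligands adopt the sterically favoured tetrahedral geometry.

tetrahedral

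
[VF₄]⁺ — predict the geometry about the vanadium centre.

tetrahedral

Each fluoride is −1; balancing the +1 overall charge requires V(V).
Group 5 minus oxidation state 5 gives a d⁰ configuration.
With 4 monodentate ligands the coordination number is 4.
A d⁰ ion has no crystal-field stabilisation preference between square planar and tetrahedral, so four ligands adopt the sterically favoured tetrahedral geometry.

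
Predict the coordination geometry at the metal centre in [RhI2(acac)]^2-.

Ligand charges: each iodide is −1; each acetylacetonate is −1. With an overall charge of −2 the rhodium centre must be in the +1 oxidation state.
Group 9 minus oxidation state 1 gives a d⁸ configuration.
Counting donor atoms: 2×iodide (monodentate) → 2 donors; 1×acetylacetonate (bidentate) → 2 donors. Coordination number = 4.
A 4d d⁸ ion has a large crystal-field splitting; square planar leaves the high-energy d_{x²−y²} orbital empty and maximises CFSE.

square planar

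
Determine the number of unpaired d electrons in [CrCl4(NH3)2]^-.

Summing ligand charges against the −1 overall charge gives an oxidation state of +3 for chromium.
Group 6 minus oxidation state 3 gives a d³ configuration.
In an octahedral field the d³ configuration is t₂g³e_g⁰ (only one arrangement possible), giving 3 unpaired electrons.

3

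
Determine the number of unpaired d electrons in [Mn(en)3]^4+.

Ligand charges: ethylenediamine is neutral. With an overall charge of +4 the manganese centre must be in the +4 oxidation state.
Group 7 minus oxidation state 4 gives a d³ configuration.
Counting donor atoms: 3×ethylenediamine (bidentate) → 6 donors. Coordination number = 6.
In an octahedral field the d³ configuration is t₂g³e_g⁰ (only one arrangement possible), giving 3 unpaired electrons.

3 unpaired electrons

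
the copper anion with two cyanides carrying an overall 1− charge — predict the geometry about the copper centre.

linear

Summing ligand charges against the −1 overall charge gives an oxidation state of +1 for copper.
Group 11 minus oxidation state 1 gives a d¹⁰ configuration.
With 2 monodentate ligands the coordination number is 2.
A d¹⁰ ion with only two ligands adopts a linear arrangement (sp hybridisation; no CFSE preference).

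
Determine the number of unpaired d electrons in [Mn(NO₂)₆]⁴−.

1

Summing ligand charges against the −4 overall charge gives an oxidation state of +2 for manganese.
Manganese is a group-7 element; Mn(II) is therefore d⁵.
The spin state decides the count: Nitro (N-bound nitrite) is a strong-field ligand (high in the spectrochemical series) for a first-row metal, so the complex is low-spin.
An octahedral low-spin d⁵ ion is t₂g⁵e_g⁰, giving 1 unpaired electron.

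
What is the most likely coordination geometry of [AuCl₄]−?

Each chloride is −1; balancing the −1 overall charge requires Au(III).
Au sits in group 11, so the d-electron count is 11 − 3 = 8.
Coordination number: 4.
A 5d d⁸ ion has a large crystal-field splitting; square planar leaves the high-energy d_{x²−y²} orbital empty and maximises CFSE.

square planar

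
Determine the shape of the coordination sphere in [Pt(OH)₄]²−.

square planar

Summing ligand charges against the −2 overall charge gives an oxidation state of +2 for platinum.
Platinum is a group-10 element; Pt(II) is therefore d⁸.
With 4 monodentate ligands the coordination number is 4.
A 5d d⁸ ion has a large crystal-field splitting; square planar leaves the high-energy d_{x²−y²} orbital empty and maximises CFSE.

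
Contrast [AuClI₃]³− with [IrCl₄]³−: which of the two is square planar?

[IrCl₄]³−

For [AuClI₃]³−: Ligand charges: each chloride is −1; each iodide is −1. With an overall charge of −3 the gold centre must be in the +1 oxidation state. Gold is a group-11 element; Au(I) is therefore d¹⁰. A d¹⁰ ion has no crystal-field stabilisation preference between square planar and tetrahedral, so four ligands adopt the sterically favoured tetrahedral geometry. → tetrahedral.
For [IrCl₄]³−: Summing ligand charges against the −3 overall charge gives an oxidation state of +1 for iridium. Group 9 minus oxidation state 1 gives a d⁸ configuration. A 5d d⁸ ion has a large crystal-field splitting; square planar leaves the high-energy d_{x²−y²} orbital empty and maximises CFSE. → square planar.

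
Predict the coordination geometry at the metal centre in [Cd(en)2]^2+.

Ethylenediamine is neutral; balancing the +2 overall charge requires Cd(II).
Cadmium is a group-12 element; Cd(II) is therefore d¹⁰.
Counting donor atoms: 2×ethylenediamine (bidentate) → 4 donors. Coordination number = 4.
A d¹⁰ ion has no crystal-field stabilisation preference between square planar and tetrahedral, so four ligands adopt the sterically favoured tetrahedral geometry.

tetrahedral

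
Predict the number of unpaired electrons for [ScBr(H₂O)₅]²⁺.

Ligand charges: each bromide is −1; water is neutral. With an overall charge of +2 the scandium centre must be in the +3 oxidation state.
Group 3 minus oxidation state 3 gives a d⁰ configuration.
In an octahedral field the d⁰ configuration is t₂g⁰e_g⁰, giving 0 unpaired electrons.

0 unpaired electrons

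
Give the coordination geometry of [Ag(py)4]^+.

Ligand charges: pyridine is neutral. With an overall charge of +1 the silver centre must be in the +1 oxidation state.
Silver is a group-11 element; Ag(I) is therefore d¹⁰.
With 4 monodentate ligands the coordination number is 4.
A d¹⁰ ion has no crystal-field stabilisation preference between square planar and tetrahedral, so four ligands adopt the sterically favoured tetrahedral geometry.

tetrahedral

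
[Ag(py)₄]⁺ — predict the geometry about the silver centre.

Summing ligand charges against the +1 overall charge gives an oxidation state of +1 for silver.
Ag sits in group 11, so the d-electron count is 11 − 1 = 10.
With 4 monodentate ligands the coordination number is 4.
A d¹⁰ ion has no crystal-field stabilisation preference between square planar and tetrahedral, so four ligands adopt the sterically favoured tetrahedral geometry.

tetrahedral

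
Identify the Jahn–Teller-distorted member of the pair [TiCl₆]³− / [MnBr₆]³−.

[MnBr₆]³−

[TiCl₆]³−: Ligand charges: each chloride is −1. With an overall charge of −3 the titanium centre must be in the +3 oxidation state. Ti sits in group 4, so the d-electron count is 4 − 3 = 1. The d¹ configuration leaves the e_g set evenly filled (or empty) — no strong Jahn–Teller driving force.
[MnBr₆]³−: Ligand charges: each bromide is −1. With an overall charge of −3 the manganese centre must be in the +3 oxidation state. Manganese is a group-7 element; Mn(III) is therefore d⁴. Bromide is a weak-field ligand for a first-row metal, so the complex is high-spin. The t₂g³e_g¹ (high-spin) configuration has an unevenly filled e_g set; the Jahn–Teller theorem predicts a tetragonal distortion (typically axial elongation) to lift the degeneracy.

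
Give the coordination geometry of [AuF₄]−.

square planar

Each fluoride is −1; balancing the −1 overall charge requires Au(III).
Group 11 minus oxidation state 3 gives a d⁸ configuration.
Coordination number: 4.
A 5d d⁸ ion has a large crystal-field splitting; square planar leaves the high-energy d_{x²−y²} orbital empty and maximises CFSE.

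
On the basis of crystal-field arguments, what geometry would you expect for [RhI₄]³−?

Each iodide is −1; balancing the −3 overall charge requires Rh(I).
Rhodium is a group-9 element; Rh(I) is therefore d⁸.
With 4 monodentate ligands the coordination number is 4.
A 4d d⁸ ion has a large crystal-field splitting; square planar leaves the high-energy d_{x²−y²} orbital empty and maximises CFSE.

square planar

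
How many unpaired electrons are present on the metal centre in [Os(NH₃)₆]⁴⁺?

Ammonia is neutral; balancing the +4 overall charge requires Os(IV).
Group 8 minus oxidation state 4 gives a d⁴ configuration.
The spin state decides the count: a 5d ion has a large Δₒ and is invariably low-spin.
An octahedral low-spin d⁴ ion is t₂g⁴e_g⁰, giving 2 unpaired electrons.

2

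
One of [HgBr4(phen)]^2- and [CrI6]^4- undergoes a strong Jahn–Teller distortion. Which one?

[CrI6]^4-

[HgBr4(phen)]^2-: Summing ligand charges against the −2 overall charge gives an oxidation state of +2 for mercury. Group 12 minus oxidation state 2 gives a d¹⁰ configuration. The d¹⁰ configuration leaves the e_g set evenly filled (or empty) — no strong Jahn–Teller driving force.
[CrI6]^4-: Ligand charges: each iodide is −1. With an overall charge of −4 the chromium centre must be in the +2 oxidation state. Cr sits in group 6, so the d-electron count is 6 − 2 = 4. Iodide is a weak-field ligand for a first-row metal, so the complex is high-spin. The t₂g³e_g¹ (high-spin) configuration has an unevenly filled e_g set; the Jahn–Teller theorem predicts a tetragonal distortion (typically axial elongation) to lift the degeneracy.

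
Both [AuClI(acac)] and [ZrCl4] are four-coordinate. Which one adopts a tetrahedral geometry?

[ZrCl4]

For [AuClI(acac)]: Ligand charges: each chloride is −1; each iodide is −1; each acetylacetonate is −1. With an overall charge of 0 the gold centre must be in the +3 oxidation state. Au sits in group 11, so the d-electron count is 11 − 3 = 8. A 5d d⁸ ion has a large crystal-field splitting; square planar leaves the high-energy d_{x²−y²} orbital empty and maximises CFSE. → square planar.
For [ZrCl4]: Summing ligand charges against the 0 overall charge gives an oxidation state of +4 for zirconium. Group 4 minus oxidation state 4 gives a d⁰ configuration. A d⁰ ion has no crystal-field stabilisation preference between square planar and tetrahedral, so four ligands adopt the sterically favoured tetrahedral geometry. → tetrahedral.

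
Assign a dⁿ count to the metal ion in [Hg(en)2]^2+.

Ligand charges: ethylenediamine is neutral. With an overall charge of +2 the mercury centre must be in the +2 oxidation state.
Mercury is a group-12 element; Hg(II) is therefore d¹⁰.

d10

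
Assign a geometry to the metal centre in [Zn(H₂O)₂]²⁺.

linear

Water is neutral; balancing the +2 overall charge requires Zn(II).
Zn sits in group 12, so the d-electron count is 12 − 2 = 10.
Coordination number: 2.
A d¹⁰ ion with only two ligands adopts a linear arrangement (sp hybridisation; no CFSE preference).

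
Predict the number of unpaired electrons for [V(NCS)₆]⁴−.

3

Ligand charges: each isothiocyanate is −1. With an overall charge of −4 the vanadium centre must be in the +2 oxidation state.
Vanadium is a group-5 element; V(II) is therefore d³.
In an octahedral field the d³ configuration is t₂g³e_g⁰ (only one arrangement possible), giving 3 unpaired electrons.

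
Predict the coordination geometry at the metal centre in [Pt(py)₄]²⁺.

square planar

Pyridine is neutral; balancing the +2 overall charge requires Pt(II).
Pt sits in group 10, so the d-electron count is 10 − 2 = 8.
Coordination number: 4.
A 5d d⁸ ion has a large crystal-field splitting; square planar leaves the high-energy d_{x²−y²} orbital empty and maximises CFSE.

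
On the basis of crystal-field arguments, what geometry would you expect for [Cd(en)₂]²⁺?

Summing ligand charges against the +2 overall charge gives an oxidation state of +2 for cadmium.
Cadmium is a group-12 element; Cd(II) is therefore d¹⁰.
Counting donor atoms: 2×ethylenediamine (bidentate) → 4 donors. Coordination number = 4.
A d¹⁰ ion has no crystal-field stabilisation preference between square planar and tetrahedral, so four ligands adopt the sterically favoured tetrahedral geometry.

tetrahedral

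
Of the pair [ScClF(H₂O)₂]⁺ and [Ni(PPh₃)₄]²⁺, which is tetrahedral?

For [ScClF(H₂O)₂]⁺: Summing ligand charges against the +1 overall charge gives an oxidation state of +3 for scandium. Group 3 minus oxidation state 3 gives a d⁰ configuration. A d⁰ ion has no crystal-field stabilisation preference between square planar and tetrahedral, so four ligands adopt the sterically favoured tetrahedral geometry. → tetrahedral.
For [Ni(PPh₃)₄]²⁺: Ligand charges: triphenylphosphine is neutral. With an overall charge of +2 the nickel centre must be in the +2 oxidation state. Nickel is a group-10 element; Ni(II) is therefore d⁸. Triphenylphosphine is a strong-field ligand (high in the spectrochemical series). A 3d d⁸ ion with strong-field ligands gains enough CFSE to favour square planar over tetrahedral. → square planar.

[ScClF(H₂O)₂]⁺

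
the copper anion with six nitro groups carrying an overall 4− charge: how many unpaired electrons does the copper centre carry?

Each nitro (N-bound nitrite) is −1; balancing the −4 overall charge requires Cu(II).
Group 11 minus oxidation state 2 gives a d⁹ configuration.
In an octahedral field the d⁹ configuration is t₂g⁶e_g³ (only one arrangement possible), giving 1 unpaired electron.

1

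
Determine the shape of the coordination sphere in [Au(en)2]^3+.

Summing ligand charges against the +3 overall charge gives an oxidation state of +3 for gold.
Au sits in group 11, so the d-electron count is 11 − 3 = 8.
Counting donor atoms: 2×ethylenediamine (bidentate) → 4 donors. Coordination number = 4.
A 5d d⁸ ion has a large crystal-field splitting; square planar leaves the high-energy d_{x²−y²} orbital empty and maximises CFSE.

square planar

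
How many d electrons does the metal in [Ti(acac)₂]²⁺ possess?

d0

Ligand charges: each acetylacetonate is −1. With an overall charge of +2 the titanium centre must be in the +4 oxidation state.
Ti sits in group 4, so the d-electron count is 4 − 4 = 0.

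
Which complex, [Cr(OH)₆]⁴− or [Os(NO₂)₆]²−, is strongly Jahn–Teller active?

[Cr(OH)₆]⁴−: Summing ligand charges against the −4 overall charge gives an oxidation state of +2 for chromium. Chromium is a group-6 element; Cr(II) is therefore d⁴. Hydroxide is a weak-field ligand for a first-row metal, so the complex is high-spin. The t₂g³e_g¹ (high-spin) configuration has an unevenly filled e_g set; the Jahn–Teller theorem predicts a tetragonal distortion (typically axial elongation) to lift the degeneracy.
[Os(NO₂)₆]²−: Ligand charges: each nitro (N-bound nitrite) is −1. With an overall charge of −2 the osmium centre must be in the +4 oxidation state. Os sits in group 8, so the d-electron count is 8 − 4 = 4. A 5d ion has a large Δₒ and is invariably low-spin. The d⁴ configuration leaves the e_g set evenly filled (or empty) — no strong Jahn–Teller driving force.

[Cr(OH)₆]⁴−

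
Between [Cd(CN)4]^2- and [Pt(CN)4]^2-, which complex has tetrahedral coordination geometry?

[Cd(CN)4]^2-

For [Cd(CN)4]^2-: Each cyanide is −1; balancing the −2 overall charge requires Cd(II). Group 12 minus oxidation state 2 gives a d¹⁰ configuration. A d¹⁰ ion has no crystal-field stabilisation preference between square planar and tetrahedral, so four ligands adopt the sterically favoured tetrahedral geometry. → tetrahedral.
For [Pt(CN)4]^2-: Each cyanide is −1; balancing the −2 overall charge requires Pt(II). Group 10 minus oxidation state 2 gives a d⁸ configuration. A 5d d⁸ ion has a large crystal-field splitting; square planar leaves the high-energy d_{x²−y²} orbital empty and maximises CFSE. → square planar.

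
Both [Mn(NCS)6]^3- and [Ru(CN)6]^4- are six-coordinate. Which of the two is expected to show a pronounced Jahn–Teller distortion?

[Mn(NCS)6]^3-

[Mn(NCS)6]^3-: Ligand charges: each isothiocyanate is −1. With an overall charge of −3 the manganese centre must be in the +3 oxidation state. Manganese is a group-7 element; Mn(III) is therefore d⁴. Isothiocyanate is a weak-field ligand for a first-row metal, so the complex is high-spin. The t₂g³e_g¹ (high-spin) configuration has an unevenly filled e_g set; the Jahn–Teller theorem predicts a tetragonal distortion (typically axial elongation) to lift the degeneracy.
[Ru(CN)6]^4-: Each cyanide is −1; balancing the −4 overall charge requires Ru(II). Ruthenium is a group-8 element; Ru(II) is therefore d⁶. A 4d ion has a large Δₒ and is invariably low-spin. The d⁶ configuration leaves the e_g set evenly filled (or empty) — no strong Jahn–Teller driving force.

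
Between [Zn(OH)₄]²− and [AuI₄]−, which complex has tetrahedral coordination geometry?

For [Zn(OH)₄]²−: Ligand charges: each hydroxide is −1. With an overall charge of −2 the zinc centre must be in the +2 oxidation state. Zn sits in group 12, so the d-electron count is 12 − 2 = 10. A d¹⁰ ion has no crystal-field stabilisation preference between square planar and tetrahedral, so four ligands adopt the sterically favoured tetrahedral geometry. → tetrahedral.
For [AuI₄]−: Ligand charges: each iodide is −1. With an overall charge of −1 the gold centre must be in the +3 oxidation state. Au sits in group 11, so the d-electron count is 11 − 3 = 8. A 5d d⁸ ion has a large crystal-field splitting; square planar leaves the high-energy d_{x²−y²} orbital empty and maximises CFSE. → square planar.

[Zn(OH)₄]²−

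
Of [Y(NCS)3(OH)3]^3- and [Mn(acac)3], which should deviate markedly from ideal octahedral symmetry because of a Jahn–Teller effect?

[Y(NCS)3(OH)3]^3-: Summing ligand charges against the −3 overall charge gives an oxidation state of +3 for yttrium. Group 3 minus oxidation state 3 gives a d⁰ configuration. The d⁰ configuration leaves the e_g set evenly filled (or empty) — no strong Jahn–Teller driving force.
[Mn(acac)3]: Each acetylacetonate is −1; balancing the 0 overall charge requires Mn(III). Mn sits in group 7, so the d-electron count is 7 − 3 = 4. Acetylacetonate is a weak-field ligand for a first-row metal, so the complex is high-spin. The t₂g³e_g¹ (high-spin) configuration has an unevenly filled e_g set; the Jahn–Teller theorem predicts a tetragonal distortion (typically axial elongation) to lift the degeneracy.

[Mn(acac)3]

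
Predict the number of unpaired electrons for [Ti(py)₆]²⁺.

Pyridine is neutral; balancing the +2 overall charge requires Ti(II).
Group 4 minus oxidation state 2 gives a d² configuration.
In an octahedral field the d² configuration is t₂g²e_g⁰ (only one arrangement possible), giving 2 unpaired electrons.

2 unpaired electrons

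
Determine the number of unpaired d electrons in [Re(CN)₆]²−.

3 unpaired electrons

Ligand charges: each cyanide is −1. With an overall charge of −2 the rhenium centre must be in the +4 oxidation state.
Rhenium is a group-7 element; Re(IV) is therefore d³.
In an octahedral field the d³ configuration is t₂g³e_g⁰ (only one arrangement possible), giving 3 unpaired electrons.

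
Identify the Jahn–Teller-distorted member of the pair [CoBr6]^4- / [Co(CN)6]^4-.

[CoBr6]^4-: Summing ligand charges against the −4 overall charge gives an oxidation state of +2 for cobalt. Group 9 minus oxidation state 2 gives a d⁷ configuration. Bromide is a weak-field ligand for a first-row metal, so the complex is high-spin. The d⁷ configuration leaves the e_g set evenly filled (or empty) — no strong Jahn–Teller driving force.
[Co(CN)6]^4-: Each cyanide is −1; balancing the −4 overall charge requires Co(II). Cobalt is a group-9 element; Co(II) is therefore d⁷. Cyanide is a strong-field ligand (high in the spectrochemical series) for a first-row metal, so the complex is low-spin. The t₂g⁶e_g¹ (low-spin) configuration has an unevenly filled e_g set; the Jahn–Teller theorem predicts a tetragonal distortion (typically axial elongation) to lift the degeneracy.

[Co(CN)6]^4-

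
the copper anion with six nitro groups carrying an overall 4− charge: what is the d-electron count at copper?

d9

Ligand charges: each nitro (N-bound nitrite) is −1. With an overall charge of −4 the copper centre must be in the +2 oxidation state.
Cu sits in group 11, so the d-electron count is 11 − 2 = 9.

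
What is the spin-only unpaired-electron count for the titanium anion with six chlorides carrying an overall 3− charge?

1 unpaired electron

Summing ligand charges against the −3 overall charge gives an oxidation state of +3 for titanium.
Group 4 minus oxidation state 3 gives a d¹ configuration.
In an octahedral field the d¹ configuration is t₂g¹e_g⁰ (only one arrangement possible), giving 1 unpaired electron.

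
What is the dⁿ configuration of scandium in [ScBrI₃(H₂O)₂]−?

Summing ligand charges against the −1 overall charge gives an oxidation state of +3 for scandium.
Scandium is a group-3 element; Sc(III) is therefore d⁰.

d⁰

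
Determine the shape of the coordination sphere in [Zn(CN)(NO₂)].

linear

Each cyanide is −1; each nitro (N-bound nitrite) is −1; balancing the 0 overall charge requires Zn(II).
Group 12 minus oxidation state 2 gives a d¹⁰ configuration.
Coordination number: 2.
A d¹⁰ ion with only two ligands adopts a linear arrangement (sp hybridisation; no CFSE preference).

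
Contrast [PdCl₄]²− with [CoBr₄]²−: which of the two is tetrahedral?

[CoBr₄]²−

For [PdCl₄]²−: Each chloride is −1; balancing the −2 overall charge requires Pd(II). Pd sits in group 10, so the d-electron count is 10 − 2 = 8. A 4d d⁸ ion has a large crystal-field splitting; square planar leaves the high-energy d_{x²−y²} orbital empty and maximises CFSE. → square planar.
For [CoBr₄]²−: Ligand charges: each bromide is −1. With an overall charge of −2 the cobalt centre must be in the +2 oxidation state. Cobalt is a group-9 element; Co(II) is therefore d⁷. For a high-spin 3d d⁷ ion with weak-field ligands the small Δₜ gives little square-planar CFSE advantage, so four ligands adopt the sterically favoured tetrahedral geometry. → tetrahedral.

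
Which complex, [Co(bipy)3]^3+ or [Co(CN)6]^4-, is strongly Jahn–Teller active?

[Co(CN)6]^4-

[Co(bipy)3]^3+: Ligand charges: 2,2′-bipyridine is neutral. With an overall charge of +3 the cobalt centre must be in the +3 oxidation state. Group 9 minus oxidation state 3 gives a d⁶ configuration. Co(III) has an exceptionally large octahedral splitting and is low-spin with essentially every ligand except fluoride. The d⁶ configuration leaves the e_g set evenly filled (or empty) — no strong Jahn–Teller driving force.
[Co(CN)6]^4-: Ligand charges: each cyanide is −1. With an overall charge of −4 the cobalt centre must be in the +2 oxidation state. Co sits in group 9, so the d-electron count is 9 − 2 = 7. Cyanide is a strong-field ligand (high in the spectrochemical series) for a first-row metal, so the complex is low-spin. The t₂g⁶e_g¹ (low-spin) configuration has an unevenly filled e_g set; the Jahn–Teller theorem predicts a tetragonal distortion (typically axial elongation) to lift the degeneracy.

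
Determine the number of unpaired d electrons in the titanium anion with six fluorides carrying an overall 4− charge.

Each fluoride is −1; balancing the −4 overall charge requires Ti(II).
Titanium is a group-4 element; Ti(II) is therefore d².
In an octahedral field the d² configuration is t₂g²e_g⁰ (only one arrangement possible), giving 2 unpaired electrons.

2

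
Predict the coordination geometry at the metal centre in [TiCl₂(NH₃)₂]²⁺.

Summing ligand charges against the +2 overall charge gives an oxidation state of +4 for titanium.
Ti sits in group 4, so the d-electron count is 4 − 4 = 0.
Coordination number: 4.
A d⁰ ion has no crystal-field stabilisation preference between square planar and tetrahedral, so four ligands adopt the sterically favoured tetrahedral geometry.

tetrahedral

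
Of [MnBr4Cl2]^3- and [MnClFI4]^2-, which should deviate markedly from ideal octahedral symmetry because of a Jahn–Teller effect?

[MnBr4Cl2]^3-: Each bromide is −1; each chloride is −1; balancing the −3 overall charge requires Mn(III). Group 7 minus oxidation state 3 gives a d⁴ configuration. Bromide and chloride are weak-field ligands for a first-row metal, so the complex is high-spin. The t₂g³e_g¹ (high-spin) configuration has an unevenly filled e_g set; the Jahn–Teller theorem predicts a tetragonal distortion (typically axial elongation) to lift the degeneracy.
[MnClFI4]^2-: Summing ligand charges against the −2 overall charge gives an oxidation state of +4 for manganese. Group 7 minus oxidation state 4 gives a d³ configuration. The d³ configuration leaves the e_g set evenly filled (or empty) — no strong Jahn–Teller driving force.

[MnBr4Cl2]^3-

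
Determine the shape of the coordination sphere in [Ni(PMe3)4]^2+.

square planar

Trimethylphosphine is neutral; balancing the +2 overall charge requires Ni(II).
Ni sits in group 10, so the d-electron count is 10 − 2 = 8.
Coordination number: 4.
Trimethylphosphine is a strong-field ligand (high in the spectrochemical series).
A 3d d⁸ ion with strong-field ligands gains enough CFSE to favour square planar over tetrahedral.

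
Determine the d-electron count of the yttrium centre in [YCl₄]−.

d0

Ligand charges: each chloride is −1. With an overall charge of −1 the yttrium centre must be in the +3 oxidation state.
Y sits in group 3, so the d-electron count is 3 − 3 = 0.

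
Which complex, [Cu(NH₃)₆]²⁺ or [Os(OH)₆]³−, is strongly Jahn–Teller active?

[Cu(NH₃)₆]²⁺: Ammonia is neutral; balancing the +2 overall charge requires Cu(II). Cu sits in group 11, so the d-electron count is 11 − 2 = 9. The t₂g⁶e_g³ configuration has an unevenly filled e_g set; the Jahn–Teller theorem predicts a tetragonal distortion (typically axial elongation) to lift the degeneracy.
[Os(OH)₆]³−: Each hydroxide is −1; balancing the −3 overall charge requires Os(III). Os sits in group 8, so the d-electron count is 8 − 3 = 5. A 5d ion has a large Δₒ and is invariably low-spin. The d⁵ configuration leaves the e_g set evenly filled (or empty) — no strong Jahn–Teller driving force.

[Cu(NH₃)₆]²⁺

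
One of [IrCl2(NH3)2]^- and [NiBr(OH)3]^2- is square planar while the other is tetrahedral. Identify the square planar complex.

For [IrCl2(NH3)2]^-: Summing ligand charges against the −1 overall charge gives an oxidation state of +1 for iridium. Group 9 minus oxidation state 1 gives a d⁸ configuration. A 5d d⁸ ion has a large crystal-field splitting; square planar leaves the high-energy d_{x²−y²} orbital empty and maximises CFSE. → square planar.
For [NiBr(OH)3]^2-: Summing ligand charges against the −2 overall charge gives an oxidation state of +2 for nickel. Ni sits in group 10, so the d-electron count is 10 − 2 = 8. Bromide and hydroxide are weak-field ligands. With weak-field ligands the CFSE gain from square planar is small, so a 3d d⁸ ion takes the sterically preferred tetrahedral geometry. → tetrahedral.

[IrCl2(NH3)2]^-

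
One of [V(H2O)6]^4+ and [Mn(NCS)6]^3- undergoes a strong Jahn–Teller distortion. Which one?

[Mn(NCS)6]^3-

[V(H2O)6]^4+: Water is neutral; balancing the +4 overall charge requires V(IV). V sits in group 5, so the d-electron count is 5 − 4 = 1. The d¹ configuration leaves the e_g set evenly filled (or empty) — no strong Jahn–Teller driving force.
[Mn(NCS)6]^3-: Ligand charges: each isothiocyanate is −1. With an overall charge of −3 the manganese centre must be in the +3 oxidation state. Manganese is a group-7 element; Mn(III) is therefore d⁴. Isothiocyanate is a weak-field ligand for a first-row metal, so the complex is high-spin. The t₂g³e_g¹ (high-spin) configuration has an unevenly filled e_g set; the Jahn–Teller theorem predicts a tetragonal distortion (typically axial elongation) to lift the degeneracy.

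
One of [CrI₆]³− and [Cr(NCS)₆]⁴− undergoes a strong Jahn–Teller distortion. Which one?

[Cr(NCS)₆]⁴−

[CrI₆]³−: Each iodide is −1; balancing the −3 overall charge requires Cr(III). Cr sits in group 6, so the d-electron count is 6 − 3 = 3. The d³ configuration leaves the e_g set evenly filled (or empty) — no strong Jahn–Teller driving force.
[Cr(NCS)₆]⁴−: Ligand charges: each isothiocyanate is −1. With an overall charge of −4 the chromium centre must be in the +2 oxidation state. Group 6 minus oxidation state 2 gives a d⁴ configuration. Isothiocyanate is a weak-field ligand for a first-row metal, so the complex is high-spin. The t₂g³e_g¹ (high-spin) configuration has an unevenly filled e_g set; the Jahn–Teller theorem predicts a tetragonal distortion (typically axial elongation) to lift the degeneracy.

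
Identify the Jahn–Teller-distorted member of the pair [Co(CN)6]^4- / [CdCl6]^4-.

[Co(CN)6]^4-: Ligand charges: each cyanide is −1. With an overall charge of −4 the cobalt centre must be in the +2 oxidation state. Group 9 minus oxidation state 2 gives a d⁷ configuration. Cyanide is a strong-field ligand (high in the spectrochemical series) for a first-row metal, so the complex is low-spin. The t₂g⁶e_g¹ (low-spin) configuration has an unevenly filled e_g set; the Jahn–Teller theorem predicts a tetragonal distortion (typically axial elongation) to lift the degeneracy.
[CdCl6]^4-: Each chloride is −1; balancing the −4 overall charge requires Cd(II). Cadmium is a group-12 element; Cd(II) is therefore d¹⁰. The d¹⁰ configuration leaves the e_g set evenly filled (or empty) — no strong Jahn–Teller driving force.

[Co(CN)6]^4-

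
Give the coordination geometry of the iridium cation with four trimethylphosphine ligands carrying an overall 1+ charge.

Trimethylphosphine is neutral; balancing the +1 overall charge requires Ir(I).
Iridium is a group-9 element; Ir(I) is therefore d⁸.
Coordination number: 4.
A 5d d⁸ ion has a large crystal-field splitting; square planar leaves the high-energy d_{x²−y²} orbital empty and maximises CFSE.

square planar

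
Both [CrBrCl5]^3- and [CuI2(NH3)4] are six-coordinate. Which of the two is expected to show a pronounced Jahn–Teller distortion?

[CrBrCl5]^3-: Each bromide is −1; each chloride is −1; balancing the −3 overall charge requires Cr(III). Cr sits in group 6, so the d-electron count is 6 − 3 = 3. The d³ configuration leaves the e_g set evenly filled (or empty) — no strong Jahn–Teller driving force.
[CuI2(NH3)4]: Each iodide is −1; ammonia is neutral; balancing the 0 overall charge requires Cu(II). Cu sits in group 11, so the d-electron count is 11 − 2 = 9. The t₂g⁶e_g³ configuration has an unevenly filled e_g set; the Jahn–Teller theorem predicts a tetragonal distortion (typically axial elongation) to lift the degeneracy.

[CuI2(NH3)4]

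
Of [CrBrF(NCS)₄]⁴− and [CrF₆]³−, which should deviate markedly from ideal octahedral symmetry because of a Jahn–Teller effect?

[CrBrF(NCS)₄]⁴−: Ligand charges: each bromide is −1; each fluoride is −1; each isothiocyanate is −1. With an overall charge of −4 the chromium centre must be in the +2 oxidation state. Group 6 minus oxidation state 2 gives a d⁴ configuration. Bromide, fluoride, and isothiocyanate are weak-field ligands for a first-row metal, so the complex is high-spin. The t₂g³e_g¹ (high-spin) configuration has an unevenly filled e_g set; the Jahn–Teller theorem predicts a tetragonal distortion (typically axial elongation) to lift the degeneracy.
[CrF₆]³−: Summing ligand charges against the −3 overall charge gives an oxidation state of +3 for chromium. Group 6 minus oxidation state 3 gives a d³ configuration. The d³ configuration leaves the e_g set evenly filled (or empty) — no strong Jahn–Teller driving force.

[CrBrF(NCS)₄]⁴−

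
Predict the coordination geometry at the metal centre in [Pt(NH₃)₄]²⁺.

square planar

Ligand charges: ammonia is neutral. With an overall charge of +2 the platinum centre must be in the +2 oxidation state.
Group 10 minus oxidation state 2 gives a d⁸ configuration.
With 4 monodentate ligands the coordination number is 4.
A 5d d⁸ ion has a large crystal-field splitting; square planar leaves the high-energy d_{x²−y²} orbital empty and maximises CFSE.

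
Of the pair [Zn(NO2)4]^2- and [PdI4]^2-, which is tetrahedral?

[Zn(NO2)4]^2-

For [Zn(NO2)4]^2-: Summing ligand charges against the −2 overall charge gives an oxidation state of +2 for zinc. Zinc is a group-12 element; Zn(II) is therefore d¹⁰. A d¹⁰ ion has no crystal-field stabilisation preference between square planar and tetrahedral, so four ligands adopt the sterically favoured tetrahedral geometry. → tetrahedral.
For [PdI4]^2-: Each iodide is −1; balancing the −2 overall charge requires Pd(II). Pd sits in group 10, so the d-electron count is 10 − 2 = 8. A 4d d⁸ ion has a large crystal-field splitting; square planar leaves the high-energy d_{x²−y²} orbital empty and maximises CFSE. → square planar.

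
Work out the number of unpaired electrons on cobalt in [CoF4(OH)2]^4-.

3

Summing ligand charges against the −4 overall charge gives an oxidation state of +2 for cobalt.
Cobalt is a group-9 element; Co(II) is therefore d⁷.
The spin state decides the count: Fluoride and hydroxide are weak-field ligands for a first-row metal, so the complex is high-spin.
An octahedral high-spin d⁷ ion is t₂g⁵e_g², giving 3 unpaired electrons.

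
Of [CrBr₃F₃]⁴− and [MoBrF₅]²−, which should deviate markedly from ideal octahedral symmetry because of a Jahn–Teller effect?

[CrBr₃F₃]⁴−: Ligand charges: each bromide is −1; each fluoride is −1. With an overall charge of −4 the chromium centre must be in the +2 oxidation state. Chromium is a group-6 element; Cr(II) is therefore d⁴. Bromide and fluoride are weak-field ligands for a first-row metal, so the complex is high-spin. The t₂g³e_g¹ (high-spin) configuration has an unevenly filled e_g set; the Jahn–Teller theorem predicts a tetragonal distortion (typically axial elongation) to lift the degeneracy.
[MoBrF₅]²−: Ligand charges: each bromide is −1; each fluoride is −1. With an overall charge of −2 the molybdenum centre must be in the +4 oxidation state. Mo sits in group 6, so the d-electron count is 6 − 4 = 2. The d² configuration leaves the e_g set evenly filled (or empty) — no strong Jahn–Teller driving force.

[CrBr₃F₃]⁴−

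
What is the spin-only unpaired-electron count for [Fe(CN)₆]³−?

1 unpaired electron

Ligand charges: each cyanide is −1. With an overall charge of −3 the iron centre must be in the +3 oxidation state.
Group 8 minus oxidation state 3 gives a d⁵ configuration.
The spin state decides the count: Cyanide is a strong-field ligand (high in the spectrochemical series) for a first-row metal, so the complex is low-spin.
An octahedral low-spin d⁵ ion is t₂g⁵e_g⁰, giving 1 unpaired electron.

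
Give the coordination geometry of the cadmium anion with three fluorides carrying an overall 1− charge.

Summing ligand charges against the −1 overall charge gives an oxidation state of +2 for cadmium.
Group 12 minus oxidation state 2 gives a d¹⁰ configuration.
With 3 monodentate ligands the coordination number is 3.
Three ligands around a d¹⁰ centre minimise repulsion in a trigonal-planar arrangement.

trigonal planar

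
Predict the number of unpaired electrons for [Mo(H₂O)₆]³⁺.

Summing ligand charges against the +3 overall charge gives an oxidation state of +3 for molybdenum.
Mo sits in group 6, so the d-electron count is 6 − 3 = 3.
In an octahedral field the d³ configuration is t₂g³e_g⁰ (only one arrangement possible), giving 3 unpaired electrons.

3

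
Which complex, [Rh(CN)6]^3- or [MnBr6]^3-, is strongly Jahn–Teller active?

[Rh(CN)6]^3-: Summing ligand charges against the −3 overall charge gives an oxidation state of +3 for rhodium. Group 9 minus oxidation state 3 gives a d⁶ configuration. A 4d ion has a large Δₒ and is invariably low-spin. The d⁶ configuration leaves the e_g set evenly filled (or empty) — no strong Jahn–Teller driving force.
[MnBr6]^3-: Summing ligand charges against the −3 overall charge gives an oxidation state of +3 for manganese. Group 7 minus oxidation state 3 gives a d⁴ configuration. Bromide is a weak-field ligand for a first-row metal, so the complex is high-spin. The t₂g³e_g¹ (high-spin) configuration has an unevenly filled e_g set; the Jahn–Teller theorem predicts a tetragonal distortion (typically axial elongation) to lift the degeneracy.

[MnBr6]^3-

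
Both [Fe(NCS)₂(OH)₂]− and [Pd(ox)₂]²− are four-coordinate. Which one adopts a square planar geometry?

For [Fe(NCS)₂(OH)₂]−: Summing ligand charges against the −1 overall charge gives an oxidation state of +3 for iron. Group 8 minus oxidation state 3 gives a d⁵ configuration. A high-spin d⁵ ion has zero CFSE in either geometry, so four ligands adopt the sterically favoured tetrahedral geometry. → tetrahedral.
For [Pd(ox)₂]²−: Each oxalate is −2; balancing the −2 overall charge requires Pd(II). Group 10 minus oxidation state 2 gives a d⁸ configuration. A 4d d⁸ ion has a large crystal-field splitting; square planar leaves the high-energy d_{x²−y²} orbital empty and maximises CFSE. → square planar.

[Pd(ox)₂]²−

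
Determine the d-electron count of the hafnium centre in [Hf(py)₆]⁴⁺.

d0

Pyridine is neutral; balancing the +4 overall charge requires Hf(IV).
Hf sits in group 4, so the d-electron count is 4 − 4 = 0.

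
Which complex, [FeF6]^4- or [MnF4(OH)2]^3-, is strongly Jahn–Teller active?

[FeF6]^4-: Ligand charges: each fluoride is −1. With an overall charge of −4 the iron centre must be in the +2 oxidation state. Group 8 minus oxidation state 2 gives a d⁶ configuration. Fluoride is a weak-field ligand for a first-row metal, so the complex is high-spin. The d⁶ configuration leaves the e_g set evenly filled (or empty) — no strong Jahn–Teller driving force.
[MnF4(OH)2]^3-: Ligand charges: each fluoride is −1; each hydroxide is −1. With an overall charge of −3 the manganese centre must be in the +3 oxidation state. Manganese is a group-7 element; Mn(III) is therefore d⁴. Fluoride and hydroxide are weak-field ligands for a first-row metal, so the complex is high-spin. The t₂g³e_g¹ (high-spin) configuration has an unevenly filled e_g set; the Jahn–Teller theorem predicts a tetragonal distortion (typically axial elongation) to lift the degeneracy.

[MnF4(OH)2]^3-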